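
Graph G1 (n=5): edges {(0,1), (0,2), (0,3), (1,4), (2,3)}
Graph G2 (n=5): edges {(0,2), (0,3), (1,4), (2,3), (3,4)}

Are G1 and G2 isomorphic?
Yes, isomorphic

The graphs are isomorphic.
One valid mapping φ: V(G1) → V(G2): 0→3, 1→4, 2→2, 3→0, 4→1

Verify φ preserves adjacency — for each edge of G1, its image is an edge of G2:
  (0,1) → (φ(0),φ(1)) = (3,4) ∈ E(G2) ✓
  (0,2) → (φ(0),φ(2)) = (2,3) ∈ E(G2) ✓
  (0,3) → (φ(0),φ(3)) = (0,3) ∈ E(G2) ✓
  (1,4) → (φ(1),φ(4)) = (1,4) ∈ E(G2) ✓
  (2,3) → (φ(2),φ(3)) = (0,2) ∈ E(G2) ✓
All 5 edges of G1 map to edges of G2, and |E(G1)| = |E(G2)| = 5, so φ is a bijection on edges as well as vertices. Hence G1 ≅ G2.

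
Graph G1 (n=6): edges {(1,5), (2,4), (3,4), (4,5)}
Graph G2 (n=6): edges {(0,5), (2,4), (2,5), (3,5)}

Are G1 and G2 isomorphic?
Yes, isomorphic

The graphs are isomorphic.
One valid mapping φ: V(G1) → V(G2): 0→1, 1→4, 2→3, 3→0, 4→5, 5→2

Verify φ preserves adjacency — for each edge of G1, its image is an edge of G2:
  (1,5) → (φ(1),φ(5)) = (2,4) ∈ E(G2) ✓
  (2,4) → (φ(2),φ(4)) = (3,5) ∈ E(G2) ✓
  (3,4) → (φ(3),φ(4)) = (0,5) ∈ E(G2) ✓
  (4,5) → (φ(4),φ(5)) = (2,5) ∈ E(G2) ✓
All 4 edges of G1 map to edges of G2, and |E(G1)| = |E(G2)| = 4, so φ is a bijection on edges as well as vertices. Hence G1 ≅ G2.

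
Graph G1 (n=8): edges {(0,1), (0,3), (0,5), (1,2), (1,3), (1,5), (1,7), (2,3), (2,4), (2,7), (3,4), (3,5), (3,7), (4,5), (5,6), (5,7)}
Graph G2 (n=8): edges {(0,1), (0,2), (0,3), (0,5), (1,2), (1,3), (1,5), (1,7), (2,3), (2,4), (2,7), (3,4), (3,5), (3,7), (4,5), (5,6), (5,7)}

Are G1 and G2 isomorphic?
No, not isomorphic

The graphs are NOT isomorphic.

Counting edges: G1 has 16 edge(s); G2 has 17 edge(s).
Edge count is an isomorphism invariant (a bijection on vertices induces a bijection on edges), so differing edge counts rule out isomorphism.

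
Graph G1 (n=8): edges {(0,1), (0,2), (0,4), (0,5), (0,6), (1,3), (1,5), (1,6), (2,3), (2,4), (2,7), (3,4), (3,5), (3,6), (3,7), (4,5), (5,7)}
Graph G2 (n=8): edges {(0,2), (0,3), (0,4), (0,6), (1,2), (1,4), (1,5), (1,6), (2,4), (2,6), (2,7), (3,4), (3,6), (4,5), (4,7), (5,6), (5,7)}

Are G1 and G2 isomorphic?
Yes, isomorphic

The graphs are isomorphic.
One valid mapping φ: V(G1) → V(G2): 0→6, 1→0, 2→5, 3→4, 4→1, 5→2, 6→3, 7→7

Verify φ preserves adjacency — for each edge of G1, its image is an edge of G2:
  (0,1) → (φ(0),φ(1)) = (0,6) ∈ E(G2) ✓
  (0,2) → (φ(0),φ(2)) = (5,6) ∈ E(G2) ✓
  (0,4) → (φ(0),φ(4)) = (1,6) ∈ E(G2) ✓
  (0,5) → (φ(0),φ(5)) = (2,6) ∈ E(G2) ✓
  (0,6) → (φ(0),φ(6)) = (3,6) ∈ E(G2) ✓
  (1,3) → (φ(1),φ(3)) = (0,4) ∈ E(G2) ✓
  (1,5) → (φ(1),φ(5)) = (0,2) ∈ E(G2) ✓
  (1,6) → (φ(1),φ(6)) = (0,3) ∈ E(G2) ✓
  (2,3) → (φ(2),φ(3)) = (4,5) ∈ E(G2) ✓
  (2,4) → (φ(2),φ(4)) = (1,5) ∈ E(G2) ✓
  (2,7) → (φ(2),φ(7)) = (5,7) ∈ E(G2) ✓
  (3,4) → (φ(3),φ(4)) = (1,4) ∈ E(G2) ✓
  (3,5) → (φ(3),φ(5)) = (2,4) ∈ E(G2) ✓
  (3,6) → (φ(3),φ(6)) = (3,4) ∈ E(G2) ✓
  (3,7) → (φ(3),φ(7)) = (4,7) ∈ E(G2) ✓
  (4,5) → (φ(4),φ(5)) = (1,2) ∈ E(G2) ✓
  (5,7) → (φ(5),φ(7)) = (2,7) ∈ E(G2) ✓
All 17 edges of G1 map to edges of G2, and |E(G1)| = |E(G2)| = 17, so φ is a bijection on edges as well as vertices. Hence G1 ≅ G2.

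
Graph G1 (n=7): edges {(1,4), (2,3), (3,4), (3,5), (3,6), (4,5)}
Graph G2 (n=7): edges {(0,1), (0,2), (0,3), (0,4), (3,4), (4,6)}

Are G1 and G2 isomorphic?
Yes, isomorphic

The graphs are isomorphic.
One valid mapping φ: V(G1) → V(G2): 0→5, 1→6, 2→2, 3→0, 4→4, 5→3, 6→1

Verify φ preserves adjacency — for each edge of G1, its image is an edge of G2:
  (1,4) → (φ(1),φ(4)) = (4,6) ∈ E(G2) ✓
  (2,3) → (φ(2),φ(3)) = (0,2) ∈ E(G2) ✓
  (3,4) → (φ(3),φ(4)) = (0,4) ∈ E(G2) ✓
  (3,5) → (φ(3),φ(5)) = (0,3) ∈ E(G2) ✓
  (3,6) → (φ(3),φ(6)) = (0,1) ∈ E(G2) ✓
  (4,5) → (φ(4),φ(5)) = (3,4) ∈ E(G2) ✓
All 6 edges of G1 map to edges of G2, and |E(G1)| = |E(G2)| = 6, so φ is a bijection on edges as well as vertices. Hence G1 ≅ G2.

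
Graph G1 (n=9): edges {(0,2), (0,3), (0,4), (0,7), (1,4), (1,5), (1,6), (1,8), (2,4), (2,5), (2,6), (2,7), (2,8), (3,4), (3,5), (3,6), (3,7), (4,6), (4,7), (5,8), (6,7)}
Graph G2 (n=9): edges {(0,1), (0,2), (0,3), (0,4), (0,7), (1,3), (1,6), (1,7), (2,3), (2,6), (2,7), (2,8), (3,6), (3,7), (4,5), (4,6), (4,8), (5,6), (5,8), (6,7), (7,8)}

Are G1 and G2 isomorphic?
Yes, isomorphic

The graphs are isomorphic.
One valid mapping φ: V(G1) → V(G2): 0→1, 1→8, 2→6, 3→0, 4→7, 5→4, 6→2, 7→3, 8→5

Verify φ preserves adjacency — for each edge of G1, its image is an edge of G2:
  (0,2) → (φ(0),φ(2)) = (1,6) ∈ E(G2) ✓
  (0,3) → (φ(0),φ(3)) = (0,1) ∈ E(G2) ✓
  (0,4) → (φ(0),φ(4)) = (1,7) ∈ E(G2) ✓
  (0,7) → (φ(0),φ(7)) = (1,3) ∈ E(G2) ✓
  (1,4) → (φ(1),φ(4)) = (7,8) ∈ E(G2) ✓
  (1,5) → (φ(1),φ(5)) = (4,8) ∈ E(G2) ✓
  (1,6) → (φ(1),φ(6)) = (2,8) ∈ E(G2) ✓
  (1,8) → (φ(1),φ(8)) = (5,8) ∈ E(G2) ✓
  (2,4) → (φ(2),φ(4)) = (6,7) ∈ E(G2) ✓
  (2,5) → (φ(2),φ(5)) = (4,6) ∈ E(G2) ✓
  (2,6) → (φ(2),φ(6)) = (2,6) ∈ E(G2) ✓
  (2,7) → (φ(2),φ(7)) = (3,6) ∈ E(G2) ✓
  (2,8) → (φ(2),φ(8)) = (5,6) ∈ E(G2) ✓
  (3,4) → (φ(3),φ(4)) = (0,7) ∈ E(G2) ✓
  (3,5) → (φ(3),φ(5)) = (0,4) ∈ E(G2) ✓
  (3,6) → (φ(3),φ(6)) = (0,2) ∈ E(G2) ✓
  (3,7) → (φ(3),φ(7)) = (0,3) ∈ E(G2) ✓
  (4,6) → (φ(4),φ(6)) = (2,7) ∈ E(G2) ✓
  (4,7) → (φ(4),φ(7)) = (3,7) ∈ E(G2) ✓
  (5,8) → (φ(5),φ(8)) = (4,5) ∈ E(G2) ✓
  (6,7) → (φ(6),φ(7)) = (2,3) ∈ E(G2) ✓
All 21 edges of G1 map to edges of G2, and |E(G1)| = |E(G2)| = 21, so φ is a bijection on edges as well as vertices. Hence G1 ≅ G2.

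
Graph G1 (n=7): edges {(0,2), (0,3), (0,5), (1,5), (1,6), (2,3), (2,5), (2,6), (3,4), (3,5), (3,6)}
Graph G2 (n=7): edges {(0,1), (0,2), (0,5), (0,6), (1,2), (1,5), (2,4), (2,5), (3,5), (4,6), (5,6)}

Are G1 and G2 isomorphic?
Yes, isomorphic

The graphs are isomorphic.
One valid mapping φ: V(G1) → V(G2): 0→1, 1→4, 2→0, 3→5, 4→3, 5→2, 6→6

Verify φ preserves adjacency — for each edge of G1, its image is an edge of G2:
  (0,2) → (φ(0),φ(2)) = (0,1) ∈ E(G2) ✓
  (0,3) → (φ(0),φ(3)) = (1,5) ∈ E(G2) ✓
  (0,5) → (φ(0),φ(5)) = (1,2) ∈ E(G2) ✓
  (1,5) → (φ(1),φ(5)) = (2,4) ∈ E(G2) ✓
  (1,6) → (φ(1),φ(6)) = (4,6) ∈ E(G2) ✓
  (2,3) → (φ(2),φ(3)) = (0,5) ∈ E(G2) ✓
  (2,5) → (φ(2),φ(5)) = (0,2) ∈ E(G2) ✓
  (2,6) → (φ(2),φ(6)) = (0,6) ∈ E(G2) ✓
  (3,4) → (φ(3),φ(4)) = (3,5) ∈ E(G2) ✓
  (3,5) → (φ(3),φ(5)) = (2,5) ∈ E(G2) ✓
  (3,6) → (φ(3),φ(6)) = (5,6) ∈ E(G2) ✓
All 11 edges of G1 map to edges of G2, and |E(G1)| = |E(G2)| = 11, so φ is a bijection on edges as well as vertices. Hence G1 ≅ G2.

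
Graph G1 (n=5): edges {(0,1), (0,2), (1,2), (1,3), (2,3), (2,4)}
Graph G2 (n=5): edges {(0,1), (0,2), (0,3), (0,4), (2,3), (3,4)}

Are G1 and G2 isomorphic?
Yes, isomorphic

The graphs are isomorphic.
One valid mapping φ: V(G1) → V(G2): 0→2, 1→3, 2→0, 3→4, 4→1

Verify φ preserves adjacency — for each edge of G1, its image is an edge of G2:
  (0,1) → (φ(0),φ(1)) = (2,3) ∈ E(G2) ✓
  (0,2) → (φ(0),φ(2)) = (0,2) ∈ E(G2) ✓
  (1,2) → (φ(1),φ(2)) = (0,3) ∈ E(G2) ✓
  (1,3) → (φ(1),φ(3)) = (3,4) ∈ E(G2) ✓
  (2,3) → (φ(2),φ(3)) = (0,4) ∈ E(G2) ✓
  (2,4) → (φ(2),φ(4)) = (0,1) ∈ E(G2) ✓
All 6 edges of G1 map to edges of G2, and |E(G1)| = |E(G2)| = 6, so φ is a bijection on edges as well as vertices. Hence G1 ≅ G2.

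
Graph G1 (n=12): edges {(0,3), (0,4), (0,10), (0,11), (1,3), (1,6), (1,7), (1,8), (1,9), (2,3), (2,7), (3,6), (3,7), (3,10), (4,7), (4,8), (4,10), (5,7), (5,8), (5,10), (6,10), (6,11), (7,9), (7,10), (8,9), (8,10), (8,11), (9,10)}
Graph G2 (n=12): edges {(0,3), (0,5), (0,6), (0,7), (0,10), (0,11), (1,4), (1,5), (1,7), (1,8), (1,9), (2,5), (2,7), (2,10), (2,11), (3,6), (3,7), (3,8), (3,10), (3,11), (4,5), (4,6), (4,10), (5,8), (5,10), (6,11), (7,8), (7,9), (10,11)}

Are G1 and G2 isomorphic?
No, not isomorphic

The graphs are NOT isomorphic.

Counting triangles (3-cliques): G1 has 15, G2 has 17.
Triangle count is an isomorphism invariant, so differing triangle counts rule out isomorphism.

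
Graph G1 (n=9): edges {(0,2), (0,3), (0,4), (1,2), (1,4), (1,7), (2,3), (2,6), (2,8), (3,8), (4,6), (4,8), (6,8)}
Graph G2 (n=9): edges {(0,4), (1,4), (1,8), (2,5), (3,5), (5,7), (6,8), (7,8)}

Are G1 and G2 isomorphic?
No, not isomorphic

The graphs are NOT isomorphic.

Counting triangles (3-cliques): G1 has 4, G2 has 0.
Triangle count is an isomorphism invariant, so differing triangle counts rule out isomorphism.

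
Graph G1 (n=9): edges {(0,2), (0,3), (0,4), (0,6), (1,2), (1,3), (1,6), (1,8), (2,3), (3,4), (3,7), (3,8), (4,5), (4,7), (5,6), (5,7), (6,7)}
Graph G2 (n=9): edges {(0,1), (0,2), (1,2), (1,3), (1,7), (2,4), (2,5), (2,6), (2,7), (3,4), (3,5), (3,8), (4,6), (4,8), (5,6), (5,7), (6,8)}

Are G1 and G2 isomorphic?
Yes, isomorphic

The graphs are isomorphic.
One valid mapping φ: V(G1) → V(G2): 0→5, 1→1, 2→7, 3→2, 4→6, 5→8, 6→3, 7→4, 8→0

Verify φ preserves adjacency — for each edge of G1, its image is an edge of G2:
  (0,2) → (φ(0),φ(2)) = (5,7) ∈ E(G2) ✓
  (0,3) → (φ(0),φ(3)) = (2,5) ∈ E(G2) ✓
  (0,4) → (φ(0),φ(4)) = (5,6) ∈ E(G2) ✓
  (0,6) → (φ(0),φ(6)) = (3,5) ∈ E(G2) ✓
  (1,2) → (φ(1),φ(2)) = (1,7) ∈ E(G2) ✓
  (1,3) → (φ(1),φ(3)) = (1,2) ∈ E(G2) ✓
  (1,6) → (φ(1),φ(6)) = (1,3) ∈ E(G2) ✓
  (1,8) → (φ(1),φ(8)) = (0,1) ∈ E(G2) ✓
  (2,3) → (φ(2),φ(3)) = (2,7) ∈ E(G2) ✓
  (3,4) → (φ(3),φ(4)) = (2,6) ∈ E(G2) ✓
  (3,7) → (φ(3),φ(7)) = (2,4) ∈ E(G2) ✓
  (3,8) → (φ(3),φ(8)) = (0,2) ∈ E(G2) ✓
  (4,5) → (φ(4),φ(5)) = (6,8) ∈ E(G2) ✓
  (4,7) → (φ(4),φ(7)) = (4,6) ∈ E(G2) ✓
  (5,6) → (φ(5),φ(6)) = (3,8) ∈ E(G2) ✓
  (5,7) → (φ(5),φ(7)) = (4,8) ∈ E(G2) ✓
  (6,7) → (φ(6),φ(7)) = (3,4) ∈ E(G2) ✓
All 17 edges of G1 map to edges of G2, and |E(G1)| = |E(G2)| = 17, so φ is a bijection on edges as well as vertices. Hence G1 ≅ G2.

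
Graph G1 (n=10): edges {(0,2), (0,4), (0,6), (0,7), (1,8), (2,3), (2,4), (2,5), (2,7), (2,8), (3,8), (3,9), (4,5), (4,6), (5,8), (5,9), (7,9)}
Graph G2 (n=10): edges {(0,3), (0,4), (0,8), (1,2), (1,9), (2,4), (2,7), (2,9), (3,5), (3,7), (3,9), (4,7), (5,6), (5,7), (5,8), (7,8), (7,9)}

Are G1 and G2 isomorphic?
Yes, isomorphic

The graphs are isomorphic.
One valid mapping φ: V(G1) → V(G2): 0→2, 1→6, 2→7, 3→8, 4→9, 5→3, 6→1, 7→4, 8→5, 9→0

Verify φ preserves adjacency — for each edge of G1, its image is an edge of G2:
  (0,2) → (φ(0),φ(2)) = (2,7) ∈ E(G2) ✓
  (0,4) → (φ(0),φ(4)) = (2,9) ∈ E(G2) ✓
  (0,6) → (φ(0),φ(6)) = (1,2) ∈ E(G2) ✓
  (0,7) → (φ(0),φ(7)) = (2,4) ∈ E(G2) ✓
  (1,8) → (φ(1),φ(8)) = (5,6) ∈ E(G2) ✓
  (2,3) → (φ(2),φ(3)) = (7,8) ∈ E(G2) ✓
  (2,4) → (φ(2),φ(4)) = (7,9) ∈ E(G2) ✓
  (2,5) → (φ(2),φ(5)) = (3,7) ∈ E(G2) ✓
  (2,7) → (φ(2),φ(7)) = (4,7) ∈ E(G2) ✓
  (2,8) → (φ(2),φ(8)) = (5,7) ∈ E(G2) ✓
  (3,8) → (φ(3),φ(8)) = (5,8) ∈ E(G2) ✓
  (3,9) → (φ(3),φ(9)) = (0,8) ∈ E(G2) ✓
  (4,5) → (φ(4),φ(5)) = (3,9) ∈ E(G2) ✓
  (4,6) → (φ(4),φ(6)) = (1,9) ∈ E(G2) ✓
  (5,8) → (φ(5),φ(8)) = (3,5) ∈ E(G2) ✓
  (5,9) → (φ(5),φ(9)) = (0,3) ∈ E(G2) ✓
  (7,9) → (φ(7),φ(9)) = (0,4) ∈ E(G2) ✓
All 17 edges of G1 map to edges of G2, and |E(G1)| = |E(G2)| = 17, so φ is a bijection on edges as well as vertices. Hence G1 ≅ G2.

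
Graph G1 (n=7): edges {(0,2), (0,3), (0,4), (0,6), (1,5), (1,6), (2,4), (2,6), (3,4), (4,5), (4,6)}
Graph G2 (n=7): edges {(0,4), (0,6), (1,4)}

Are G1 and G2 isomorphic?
No, not isomorphic

The graphs are NOT isomorphic.

Connected components of G1: 1 component(s) with vertex sets [[0, 1, 2, 3, 4, 5, 6]], sizes [7].
Connected components of G2: 4 component(s) with vertex sets [[2], [3], [5], [0, 1, 4, 6]], sizes [1, 1, 1, 4].
The number of connected components (and the multiset of component sizes) is an isomorphism invariant — an isomorphism maps each component of G1 bijectively onto a component of G2. Since G1 has 1 component(s) and G2 has 4, they cannot be isomorphic.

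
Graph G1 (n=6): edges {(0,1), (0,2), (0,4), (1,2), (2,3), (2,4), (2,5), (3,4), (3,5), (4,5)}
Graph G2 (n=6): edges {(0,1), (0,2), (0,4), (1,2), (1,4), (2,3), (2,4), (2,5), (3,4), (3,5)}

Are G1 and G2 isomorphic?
Yes, isomorphic

The graphs are isomorphic.
One valid mapping φ: V(G1) → V(G2): 0→3, 1→5, 2→2, 3→1, 4→4, 5→0

Verify φ preserves adjacency — for each edge of G1, its image is an edge of G2:
  (0,1) → (φ(0),φ(1)) = (3,5) ∈ E(G2) ✓
  (0,2) → (φ(0),φ(2)) = (2,3) ∈ E(G2) ✓
  (0,4) → (φ(0),φ(4)) = (3,4) ∈ E(G2) ✓
  (1,2) → (φ(1),φ(2)) = (2,5) ∈ E(G2) ✓
  (2,3) → (φ(2),φ(3)) = (1,2) ∈ E(G2) ✓
  (2,4) → (φ(2),φ(4)) = (2,4) ∈ E(G2) ✓
  (2,5) → (φ(2),φ(5)) = (0,2) ∈ E(G2) ✓
  (3,4) → (φ(3),φ(4)) = (1,4) ∈ E(G2) ✓
  (3,5) → (φ(3),φ(5)) = (0,1) ∈ E(G2) ✓
  (4,5) → (φ(4),φ(5)) = (0,4) ∈ E(G2) ✓
All 10 edges of G1 map to edges of G2, and |E(G1)| = |E(G2)| = 10, so φ is a bijection on edges as well as vertices. Hence G1 ≅ G2.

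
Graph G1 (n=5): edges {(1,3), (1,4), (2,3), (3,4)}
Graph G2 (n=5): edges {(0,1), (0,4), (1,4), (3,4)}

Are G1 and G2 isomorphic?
Yes, isomorphic

The graphs are isomorphic.
One valid mapping φ: V(G1) → V(G2): 0→2, 1→0, 2→3, 3→4, 4→1

Verify φ preserves adjacency — for each edge of G1, its image is an edge of G2:
  (1,3) → (φ(1),φ(3)) = (0,4) ∈ E(G2) ✓
  (1,4) → (φ(1),φ(4)) = (0,1) ∈ E(G2) ✓
  (2,3) → (φ(2),φ(3)) = (3,4) ∈ E(G2) ✓
  (3,4) → (φ(3),φ(4)) = (1,4) ∈ E(G2) ✓
All 4 edges of G1 map to edges of G2, and |E(G1)| = |E(G2)| = 4, so φ is a bijection on edges as well as vertices. Hence G1 ≅ G2.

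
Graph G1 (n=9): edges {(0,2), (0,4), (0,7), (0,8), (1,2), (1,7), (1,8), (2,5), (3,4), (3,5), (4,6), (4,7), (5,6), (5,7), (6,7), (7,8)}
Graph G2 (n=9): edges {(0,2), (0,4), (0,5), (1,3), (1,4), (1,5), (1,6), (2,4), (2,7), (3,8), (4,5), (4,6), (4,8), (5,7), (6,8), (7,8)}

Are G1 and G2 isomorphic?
Yes, isomorphic

The graphs are isomorphic.
One valid mapping φ: V(G1) → V(G2): 0→5, 1→2, 2→7, 3→3, 4→1, 5→8, 6→6, 7→4, 8→0

Verify φ preserves adjacency — for each edge of G1, its image is an edge of G2:
  (0,2) → (φ(0),φ(2)) = (5,7) ∈ E(G2) ✓
  (0,4) → (φ(0),φ(4)) = (1,5) ∈ E(G2) ✓
  (0,7) → (φ(0),φ(7)) = (4,5) ∈ E(G2) ✓
  (0,8) → (φ(0),φ(8)) = (0,5) ∈ E(G2) ✓
  (1,2) → (φ(1),φ(2)) = (2,7) ∈ E(G2) ✓
  (1,7) → (φ(1),φ(7)) = (2,4) ∈ E(G2) ✓
  (1,8) → (φ(1),φ(8)) = (0,2) ∈ E(G2) ✓
  (2,5) → (φ(2),φ(5)) = (7,8) ∈ E(G2) ✓
  (3,4) → (φ(3),φ(4)) = (1,3) ∈ E(G2) ✓
  (3,5) → (φ(3),φ(5)) = (3,8) ∈ E(G2) ✓
  (4,6) → (φ(4),φ(6)) = (1,6) ∈ E(G2) ✓
  (4,7) → (φ(4),φ(7)) = (1,4) ∈ E(G2) ✓
  (5,6) → (φ(5),φ(6)) = (6,8) ∈ E(G2) ✓
  (5,7) → (φ(5),φ(7)) = (4,8) ∈ E(G2) ✓
  (6,7) → (φ(6),φ(7)) = (4,6) ∈ E(G2) ✓
  (7,8) → (φ(7),φ(8)) = (0,4) ∈ E(G2) ✓
All 16 edges of G1 map to edges of G2, and |E(G1)| = |E(G2)| = 16, so φ is a bijection on edges as well as vertices. Hence G1 ≅ G2.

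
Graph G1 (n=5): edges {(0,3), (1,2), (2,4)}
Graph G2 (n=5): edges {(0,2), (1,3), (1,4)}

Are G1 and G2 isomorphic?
Yes, isomorphic

The graphs are isomorphic.
One valid mapping φ: V(G1) → V(G2): 0→2, 1→3, 2→1, 3→0, 4→4

Verify φ preserves adjacency — for each edge of G1, its image is an edge of G2:
  (0,3) → (φ(0),φ(3)) = (0,2) ∈ E(G2) ✓
  (1,2) → (φ(1),φ(2)) = (1,3) ∈ E(G2) ✓
  (2,4) → (φ(2),φ(4)) = (1,4) ∈ E(G2) ✓
All 3 edges of G1 map to edges of G2, and |E(G1)| = |E(G2)| = 3, so φ is a bijection on edges as well as vertices. Hence G1 ≅ G2.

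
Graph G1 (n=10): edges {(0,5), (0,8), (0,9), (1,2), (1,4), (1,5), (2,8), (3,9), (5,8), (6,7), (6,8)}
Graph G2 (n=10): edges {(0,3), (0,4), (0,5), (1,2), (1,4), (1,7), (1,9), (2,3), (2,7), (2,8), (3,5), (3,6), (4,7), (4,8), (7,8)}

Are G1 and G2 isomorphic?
No, not isomorphic

The graphs are NOT isomorphic.

Degrees in G1: deg(0)=3, deg(1)=3, deg(2)=2, deg(3)=1, deg(4)=1, deg(5)=3, deg(6)=2, deg(7)=1, deg(8)=4, deg(9)=2.
Sorted degree sequence of G1: [4, 3, 3, 3, 2, 2, 2, 1, 1, 1].
Degrees in G2: deg(0)=3, deg(1)=4, deg(2)=4, deg(3)=4, deg(4)=4, deg(5)=2, deg(6)=1, deg(7)=4, deg(8)=3, deg(9)=1.
Sorted degree sequence of G2: [4, 4, 4, 4, 4, 3, 3, 2, 1, 1].
The (sorted) degree sequence is an isomorphism invariant, so since G1 and G2 have different degree sequences they cannot be isomorphic.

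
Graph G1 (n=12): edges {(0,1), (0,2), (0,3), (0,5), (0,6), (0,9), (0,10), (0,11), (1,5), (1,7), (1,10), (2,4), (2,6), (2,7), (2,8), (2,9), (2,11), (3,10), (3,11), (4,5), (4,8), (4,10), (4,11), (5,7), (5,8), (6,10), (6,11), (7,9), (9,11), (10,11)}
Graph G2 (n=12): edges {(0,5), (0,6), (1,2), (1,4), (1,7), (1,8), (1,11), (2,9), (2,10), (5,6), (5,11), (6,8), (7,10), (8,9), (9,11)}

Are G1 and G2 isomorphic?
No, not isomorphic

The graphs are NOT isomorphic.

Degrees in G1: deg(0)=8, deg(1)=4, deg(2)=7, deg(3)=3, deg(4)=5, deg(5)=5, deg(6)=4, deg(7)=4, deg(8)=3, deg(9)=4, deg(10)=6, deg(11)=7.
Sorted degree sequence of G1: [8, 7, 7, 6, 5, 5, 4, 4, 4, 4, 3, 3].
Degrees in G2: deg(0)=2, deg(1)=5, deg(2)=3, deg(3)=0, deg(4)=1, deg(5)=3, deg(6)=3, deg(7)=2, deg(8)=3, deg(9)=3, deg(10)=2, deg(11)=3.
Sorted degree sequence of G2: [5, 3, 3, 3, 3, 3, 3, 2, 2, 2, 1, 0].
The (sorted) degree sequence is an isomorphism invariant, so since G1 and G2 have different degree sequences they cannot be isomorphic.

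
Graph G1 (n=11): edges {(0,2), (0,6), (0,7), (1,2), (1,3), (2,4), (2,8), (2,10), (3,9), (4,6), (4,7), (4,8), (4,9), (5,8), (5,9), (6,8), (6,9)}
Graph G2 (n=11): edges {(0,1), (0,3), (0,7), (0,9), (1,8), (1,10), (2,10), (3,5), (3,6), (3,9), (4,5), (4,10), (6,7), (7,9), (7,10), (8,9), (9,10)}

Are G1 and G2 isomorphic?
Yes, isomorphic

The graphs are isomorphic.
One valid mapping φ: V(G1) → V(G2): 0→1, 1→4, 2→10, 3→5, 4→9, 5→6, 6→0, 7→8, 8→7, 9→3, 10→2

Verify φ preserves adjacency — for each edge of G1, its image is an edge of G2:
  (0,2) → (φ(0),φ(2)) = (1,10) ∈ E(G2) ✓
  (0,6) → (φ(0),φ(6)) = (0,1) ∈ E(G2) ✓
  (0,7) → (φ(0),φ(7)) = (1,8) ∈ E(G2) ✓
  (1,2) → (φ(1),φ(2)) = (4,10) ∈ E(G2) ✓
  (1,3) → (φ(1),φ(3)) = (4,5) ∈ E(G2) ✓
  (2,4) → (φ(2),φ(4)) = (9,10) ∈ E(G2) ✓
  (2,8) → (φ(2),φ(8)) = (7,10) ∈ E(G2) ✓
  (2,10) → (φ(2),φ(10)) = (2,10) ∈ E(G2) ✓
  (3,9) → (φ(3),φ(9)) = (3,5) ∈ E(G2) ✓
  (4,6) → (φ(4),φ(6)) = (0,9) ∈ E(G2) ✓
  (4,7) → (φ(4),φ(7)) = (8,9) ∈ E(G2) ✓
  (4,8) → (φ(4),φ(8)) = (7,9) ∈ E(G2) ✓
  (4,9) → (φ(4),φ(9)) = (3,9) ∈ E(G2) ✓
  (5,8) → (φ(5),φ(8)) = (6,7) ∈ E(G2) ✓
  (5,9) → (φ(5),φ(9)) = (3,6) ∈ E(G2) ✓
  (6,8) → (φ(6),φ(8)) = (0,7) ∈ E(G2) ✓
  (6,9) → (φ(6),φ(9)) = (0,3) ∈ E(G2) ✓
All 17 edges of G1 map to edges of G2, and |E(G1)| = |E(G2)| = 17, so φ is a bijection on edges as well as vertices. Hence G1 ≅ G2.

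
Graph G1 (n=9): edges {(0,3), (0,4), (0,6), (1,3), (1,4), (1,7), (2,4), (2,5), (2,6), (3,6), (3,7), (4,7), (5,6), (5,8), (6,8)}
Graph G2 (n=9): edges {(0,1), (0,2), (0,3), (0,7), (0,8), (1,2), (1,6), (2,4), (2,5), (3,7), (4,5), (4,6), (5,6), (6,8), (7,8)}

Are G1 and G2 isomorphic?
Yes, isomorphic

The graphs are isomorphic.
One valid mapping φ: V(G1) → V(G2): 0→1, 1→4, 2→8, 3→2, 4→6, 5→7, 6→0, 7→5, 8→3

Verify φ preserves adjacency — for each edge of G1, its image is an edge of G2:
  (0,3) → (φ(0),φ(3)) = (1,2) ∈ E(G2) ✓
  (0,4) → (φ(0),φ(4)) = (1,6) ∈ E(G2) ✓
  (0,6) → (φ(0),φ(6)) = (0,1) ∈ E(G2) ✓
  (1,3) → (φ(1),φ(3)) = (2,4) ∈ E(G2) ✓
  (1,4) → (φ(1),φ(4)) = (4,6) ∈ E(G2) ✓
  (1,7) → (φ(1),φ(7)) = (4,5) ∈ E(G2) ✓
  (2,4) → (φ(2),φ(4)) = (6,8) ∈ E(G2) ✓
  (2,5) → (φ(2),φ(5)) = (7,8) ∈ E(G2) ✓
  (2,6) → (φ(2),φ(6)) = (0,8) ∈ E(G2) ✓
  (3,6) → (φ(3),φ(6)) = (0,2) ∈ E(G2) ✓
  (3,7) → (φ(3),φ(7)) = (2,5) ∈ E(G2) ✓
  (4,7) → (φ(4),φ(7)) = (5,6) ∈ E(G2) ✓
  (5,6) → (φ(5),φ(6)) = (0,7) ∈ E(G2) ✓
  (5,8) → (φ(5),φ(8)) = (3,7) ∈ E(G2) ✓
  (6,8) → (φ(6),φ(8)) = (0,3) ∈ E(G2) ✓
All 15 edges of G1 map to edges of G2, and |E(G1)| = |E(G2)| = 15, so φ is a bijection on edges as well as vertices. Hence G1 ≅ G2.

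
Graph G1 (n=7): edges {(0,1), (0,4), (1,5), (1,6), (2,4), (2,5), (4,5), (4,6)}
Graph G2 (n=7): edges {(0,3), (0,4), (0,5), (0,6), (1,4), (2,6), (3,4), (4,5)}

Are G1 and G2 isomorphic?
No, not isomorphic

The graphs are NOT isomorphic.

Degrees in G1: deg(0)=2, deg(1)=3, deg(2)=2, deg(3)=0, deg(4)=4, deg(5)=3, deg(6)=2.
Sorted degree sequence of G1: [4, 3, 3, 2, 2, 2, 0].
Degrees in G2: deg(0)=4, deg(1)=1, deg(2)=1, deg(3)=2, deg(4)=4, deg(5)=2, deg(6)=2.
Sorted degree sequence of G2: [4, 4, 2, 2, 2, 1, 1].
The (sorted) degree sequence is an isomorphism invariant, so since G1 and G2 have different degree sequences they cannot be isomorphic.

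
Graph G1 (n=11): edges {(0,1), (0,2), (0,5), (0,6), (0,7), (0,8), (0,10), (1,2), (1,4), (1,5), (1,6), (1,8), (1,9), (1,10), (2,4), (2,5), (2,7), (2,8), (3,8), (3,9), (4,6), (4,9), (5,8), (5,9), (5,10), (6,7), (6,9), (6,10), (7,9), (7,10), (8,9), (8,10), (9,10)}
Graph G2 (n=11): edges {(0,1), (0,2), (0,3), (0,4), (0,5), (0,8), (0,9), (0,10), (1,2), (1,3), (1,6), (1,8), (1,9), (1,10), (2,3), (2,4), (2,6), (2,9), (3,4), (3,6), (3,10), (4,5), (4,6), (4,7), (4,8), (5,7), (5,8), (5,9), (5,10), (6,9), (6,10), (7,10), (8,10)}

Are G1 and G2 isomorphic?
No, not isomorphic

The graphs are NOT isomorphic.

Counting triangles (3-cliques): G1 has 38, G2 has 34.
Triangle count is an isomorphism invariant, so differing triangle counts rule out isomorphism.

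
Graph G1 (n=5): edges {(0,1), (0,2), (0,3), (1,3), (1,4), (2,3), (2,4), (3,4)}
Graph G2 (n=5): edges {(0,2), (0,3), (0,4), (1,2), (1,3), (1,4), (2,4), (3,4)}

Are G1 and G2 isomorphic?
Yes, isomorphic

The graphs are isomorphic.
One valid mapping φ: V(G1) → V(G2): 0→0, 1→3, 2→2, 3→4, 4→1

Verify φ preserves adjacency — for each edge of G1, its image is an edge of G2:
  (0,1) → (φ(0),φ(1)) = (0,3) ∈ E(G2) ✓
  (0,2) → (φ(0),φ(2)) = (0,2) ∈ E(G2) ✓
  (0,3) → (φ(0),φ(3)) = (0,4) ∈ E(G2) ✓
  (1,3) → (φ(1),φ(3)) = (3,4) ∈ E(G2) ✓
  (1,4) → (φ(1),φ(4)) = (1,3) ∈ E(G2) ✓
  (2,3) → (φ(2),φ(3)) = (2,4) ∈ E(G2) ✓
  (2,4) → (φ(2),φ(4)) = (1,2) ∈ E(G2) ✓
  (3,4) → (φ(3),φ(4)) = (1,4) ∈ E(G2) ✓
All 8 edges of G1 map to edges of G2, and |E(G1)| = |E(G2)| = 8, so φ is a bijection on edges as well as vertices. Hence G1 ≅ G2.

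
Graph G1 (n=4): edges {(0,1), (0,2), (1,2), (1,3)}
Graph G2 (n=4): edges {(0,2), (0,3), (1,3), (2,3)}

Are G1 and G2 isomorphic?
Yes, isomorphic

The graphs are isomorphic.
One valid mapping φ: V(G1) → V(G2): 0→2, 1→3, 2→0, 3→1

Verify φ preserves adjacency — for each edge of G1, its image is an edge of G2:
  (0,1) → (φ(0),φ(1)) = (2,3) ∈ E(G2) ✓
  (0,2) → (φ(0),φ(2)) = (0,2) ∈ E(G2) ✓
  (1,2) → (φ(1),φ(2)) = (0,3) ∈ E(G2) ✓
  (1,3) → (φ(1),φ(3)) = (1,3) ∈ E(G2) ✓
All 4 edges of G1 map to edges of G2, and |E(G1)| = |E(G2)| = 4, so φ is a bijection on edges as well as vertices. Hence G1 ≅ G2.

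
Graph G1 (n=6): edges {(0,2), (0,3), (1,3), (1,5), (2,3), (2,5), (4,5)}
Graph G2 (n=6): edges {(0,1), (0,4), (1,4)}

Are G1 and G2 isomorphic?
No, not isomorphic

The graphs are NOT isomorphic.

Connected components of G1: 1 component(s) with vertex sets [[0, 1, 2, 3, 4, 5]], sizes [6].
Connected components of G2: 4 component(s) with vertex sets [[2], [3], [5], [0, 1, 4]], sizes [1, 1, 1, 3].
The number of connected components (and the multiset of component sizes) is an isomorphism invariant — an isomorphism maps each component of G1 bijectively onto a component of G2. Since G1 has 1 component(s) and G2 has 4, they cannot be isomorphic.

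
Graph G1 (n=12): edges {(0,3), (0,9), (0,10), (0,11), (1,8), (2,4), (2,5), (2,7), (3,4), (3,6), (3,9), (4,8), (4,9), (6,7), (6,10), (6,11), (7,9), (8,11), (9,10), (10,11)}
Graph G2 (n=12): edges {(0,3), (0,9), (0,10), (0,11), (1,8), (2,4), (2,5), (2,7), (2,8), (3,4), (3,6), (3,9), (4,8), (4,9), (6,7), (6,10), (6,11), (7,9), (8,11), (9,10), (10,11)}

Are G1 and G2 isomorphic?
No, not isomorphic

The graphs are NOT isomorphic.

Counting edges: G1 has 20 edge(s); G2 has 21 edge(s).
Edge count is an isomorphism invariant (a bijection on vertices induces a bijection on edges), so differing edge counts rule out isomorphism.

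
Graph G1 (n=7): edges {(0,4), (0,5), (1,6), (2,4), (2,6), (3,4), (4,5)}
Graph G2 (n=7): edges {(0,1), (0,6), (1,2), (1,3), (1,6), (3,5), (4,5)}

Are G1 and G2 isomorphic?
Yes, isomorphic

The graphs are isomorphic.
One valid mapping φ: V(G1) → V(G2): 0→6, 1→4, 2→3, 3→2, 4→1, 5→0, 6→5

Verify φ preserves adjacency — for each edge of G1, its image is an edge of G2:
  (0,4) → (φ(0),φ(4)) = (1,6) ∈ E(G2) ✓
  (0,5) → (φ(0),φ(5)) = (0,6) ∈ E(G2) ✓
  (1,6) → (φ(1),φ(6)) = (4,5) ∈ E(G2) ✓
  (2,4) → (φ(2),φ(4)) = (1,3) ∈ E(G2) ✓
  (2,6) → (φ(2),φ(6)) = (3,5) ∈ E(G2) ✓
  (3,4) → (φ(3),φ(4)) = (1,2) ∈ E(G2) ✓
  (4,5) → (φ(4),φ(5)) = (0,1) ∈ E(G2) ✓
All 7 edges of G1 map to edges of G2, and |E(G1)| = |E(G2)| = 7, so φ is a bijection on edges as well as vertices. Hence G1 ≅ G2.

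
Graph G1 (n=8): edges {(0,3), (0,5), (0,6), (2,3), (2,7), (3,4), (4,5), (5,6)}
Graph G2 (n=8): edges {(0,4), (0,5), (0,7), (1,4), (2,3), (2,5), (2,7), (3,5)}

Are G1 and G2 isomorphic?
Yes, isomorphic

The graphs are isomorphic.
One valid mapping φ: V(G1) → V(G2): 0→5, 1→6, 2→4, 3→0, 4→7, 5→2, 6→3, 7→1

Verify φ preserves adjacency — for each edge of G1, its image is an edge of G2:
  (0,3) → (φ(0),φ(3)) = (0,5) ∈ E(G2) ✓
  (0,5) → (φ(0),φ(5)) = (2,5) ∈ E(G2) ✓
  (0,6) → (φ(0),φ(6)) = (3,5) ∈ E(G2) ✓
  (2,3) → (φ(2),φ(3)) = (0,4) ∈ E(G2) ✓
  (2,7) → (φ(2),φ(7)) = (1,4) ∈ E(G2) ✓
  (3,4) → (φ(3),φ(4)) = (0,7) ∈ E(G2) ✓
  (4,5) → (φ(4),φ(5)) = (2,7) ∈ E(G2) ✓
  (5,6) → (φ(5),φ(6)) = (2,3) ∈ E(G2) ✓
All 8 edges of G1 map to edges of G2, and |E(G1)| = |E(G2)| = 8, so φ is a bijection on edges as well as vertices. Hence G1 ≅ G2.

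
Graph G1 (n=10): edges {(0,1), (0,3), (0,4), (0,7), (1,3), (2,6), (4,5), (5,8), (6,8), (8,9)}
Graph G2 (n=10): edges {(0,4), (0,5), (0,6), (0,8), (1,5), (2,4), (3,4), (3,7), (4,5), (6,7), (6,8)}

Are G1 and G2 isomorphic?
No, not isomorphic

The graphs are NOT isomorphic.

Connected components of G1: 1 component(s) with vertex sets [[0, 1, 2, 3, 4, 5, 6, 7, 8, 9]], sizes [10].
Connected components of G2: 2 component(s) with vertex sets [[9], [0, 1, 2, 3, 4, 5, 6, 7, 8]], sizes [1, 9].
The number of connected components (and the multiset of component sizes) is an isomorphism invariant — an isomorphism maps each component of G1 bijectively onto a component of G2. Since G1 has 1 component(s) and G2 has 2, they cannot be isomorphic.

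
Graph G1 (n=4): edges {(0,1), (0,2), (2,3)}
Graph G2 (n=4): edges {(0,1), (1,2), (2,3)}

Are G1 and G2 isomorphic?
Yes, isomorphic

The graphs are isomorphic.
One valid mapping φ: V(G1) → V(G2): 0→1, 1→0, 2→2, 3→3

Verify φ preserves adjacency — for each edge of G1, its image is an edge of G2:
  (0,1) → (φ(0),φ(1)) = (0,1) ∈ E(G2) ✓
  (0,2) → (φ(0),φ(2)) = (1,2) ∈ E(G2) ✓
  (2,3) → (φ(2),φ(3)) = (2,3) ∈ E(G2) ✓
All 3 edges of G1 map to edges of G2, and |E(G1)| = |E(G2)| = 3, so φ is a bijection on edges as well as vertices. Hence G1 ≅ G2.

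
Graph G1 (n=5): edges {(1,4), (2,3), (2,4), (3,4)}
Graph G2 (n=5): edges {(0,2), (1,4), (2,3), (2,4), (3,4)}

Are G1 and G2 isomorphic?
No, not isomorphic

The graphs are NOT isomorphic.

Counting edges: G1 has 4 edge(s); G2 has 5 edge(s).
Edge count is an isomorphism invariant (a bijection on vertices induces a bijection on edges), so differing edge counts rule out isomorphism.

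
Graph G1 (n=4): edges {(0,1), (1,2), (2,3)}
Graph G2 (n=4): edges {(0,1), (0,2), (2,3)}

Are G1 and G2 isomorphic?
Yes, isomorphic

The graphs are isomorphic.
One valid mapping φ: V(G1) → V(G2): 0→3, 1→2, 2→0, 3→1

Verify φ preserves adjacency — for each edge of G1, its image is an edge of G2:
  (0,1) → (φ(0),φ(1)) = (2,3) ∈ E(G2) ✓
  (1,2) → (φ(1),φ(2)) = (0,2) ∈ E(G2) ✓
  (2,3) → (φ(2),φ(3)) = (0,1) ∈ E(G2) ✓
All 3 edges of G1 map to edges of G2, and |E(G1)| = |E(G2)| = 3, so φ is a bijection on edges as well as vertices. Hence G1 ≅ G2.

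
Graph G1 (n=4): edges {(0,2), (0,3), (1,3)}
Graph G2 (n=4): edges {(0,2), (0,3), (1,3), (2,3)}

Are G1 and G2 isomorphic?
No, not isomorphic

The graphs are NOT isomorphic.

Counting edges: G1 has 3 edge(s); G2 has 4 edge(s).
Edge count is an isomorphism invariant (a bijection on vertices induces a bijection on edges), so differing edge counts rule out isomorphism.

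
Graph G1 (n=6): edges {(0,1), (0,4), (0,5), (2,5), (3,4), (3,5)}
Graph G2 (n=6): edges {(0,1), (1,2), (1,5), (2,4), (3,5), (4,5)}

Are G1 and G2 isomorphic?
Yes, isomorphic

The graphs are isomorphic.
One valid mapping φ: V(G1) → V(G2): 0→5, 1→3, 2→0, 3→2, 4→4, 5→1

Verify φ preserves adjacency — for each edge of G1, its image is an edge of G2:
  (0,1) → (φ(0),φ(1)) = (3,5) ∈ E(G2) ✓
  (0,4) → (φ(0),φ(4)) = (4,5) ∈ E(G2) ✓
  (0,5) → (φ(0),φ(5)) = (1,5) ∈ E(G2) ✓
  (2,5) → (φ(2),φ(5)) = (0,1) ∈ E(G2) ✓
  (3,4) → (φ(3),φ(4)) = (2,4) ∈ E(G2) ✓
  (3,5) → (φ(3),φ(5)) = (1,2) ∈ E(G2) ✓
All 6 edges of G1 map to edges of G2, and |E(G1)| = |E(G2)| = 6, so φ is a bijection on edges as well as vertices. Hence G1 ≅ G2.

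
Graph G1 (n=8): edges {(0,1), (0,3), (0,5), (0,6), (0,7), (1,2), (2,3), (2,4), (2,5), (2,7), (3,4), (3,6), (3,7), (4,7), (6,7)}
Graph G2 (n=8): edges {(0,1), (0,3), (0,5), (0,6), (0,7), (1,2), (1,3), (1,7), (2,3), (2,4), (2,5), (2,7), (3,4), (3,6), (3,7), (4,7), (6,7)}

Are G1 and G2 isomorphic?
No, not isomorphic

The graphs are NOT isomorphic.

Counting edges: G1 has 15 edge(s); G2 has 17 edge(s).
Edge count is an isomorphism invariant (a bijection on vertices induces a bijection on edges), so differing edge counts rule out isomorphism.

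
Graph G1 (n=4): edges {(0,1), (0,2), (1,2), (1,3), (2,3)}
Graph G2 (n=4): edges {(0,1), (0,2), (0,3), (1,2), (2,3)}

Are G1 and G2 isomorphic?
Yes, isomorphic

The graphs are isomorphic.
One valid mapping φ: V(G1) → V(G2): 0→1, 1→0, 2→2, 3→3

Verify φ preserves adjacency — for each edge of G1, its image is an edge of G2:
  (0,1) → (φ(0),φ(1)) = (0,1) ∈ E(G2) ✓
  (0,2) → (φ(0),φ(2)) = (1,2) ∈ E(G2) ✓
  (1,2) → (φ(1),φ(2)) = (0,2) ∈ E(G2) ✓
  (1,3) → (φ(1),φ(3)) = (0,3) ∈ E(G2) ✓
  (2,3) → (φ(2),φ(3)) = (2,3) ∈ E(G2) ✓
All 5 edges of G1 map to edges of G2, and |E(G1)| = |E(G2)| = 5, so φ is a bijection on edges as well as vertices. Hence G1 ≅ G2.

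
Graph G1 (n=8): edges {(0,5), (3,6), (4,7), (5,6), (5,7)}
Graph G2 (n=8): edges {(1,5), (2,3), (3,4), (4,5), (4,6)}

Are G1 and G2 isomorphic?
Yes, isomorphic

The graphs are isomorphic.
One valid mapping φ: V(G1) → V(G2): 0→6, 1→7, 2→0, 3→2, 4→1, 5→4, 6→3, 7→5

Verify φ preserves adjacency — for each edge of G1, its image is an edge of G2:
  (0,5) → (φ(0),φ(5)) = (4,6) ∈ E(G2) ✓
  (3,6) → (φ(3),φ(6)) = (2,3) ∈ E(G2) ✓
  (4,7) → (φ(4),φ(7)) = (1,5) ∈ E(G2) ✓
  (5,6) → (φ(5),φ(6)) = (3,4) ∈ E(G2) ✓
  (5,7) → (φ(5),φ(7)) = (4,5) ∈ E(G2) ✓
All 5 edges of G1 map to edges of G2, and |E(G1)| = |E(G2)| = 5, so φ is a bijection on edges as well as vertices. Hence G1 ≅ G2.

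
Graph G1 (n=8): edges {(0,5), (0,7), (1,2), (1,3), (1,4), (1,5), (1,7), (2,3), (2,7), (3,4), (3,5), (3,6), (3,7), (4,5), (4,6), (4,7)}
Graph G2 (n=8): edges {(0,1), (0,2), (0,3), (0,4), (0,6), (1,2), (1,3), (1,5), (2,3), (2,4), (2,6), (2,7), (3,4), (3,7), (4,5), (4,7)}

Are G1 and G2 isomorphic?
Yes, isomorphic

The graphs are isomorphic.
One valid mapping φ: V(G1) → V(G2): 0→5, 1→3, 2→7, 3→2, 4→0, 5→1, 6→6, 7→4

Verify φ preserves adjacency — for each edge of G1, its image is an edge of G2:
  (0,5) → (φ(0),φ(5)) = (1,5) ∈ E(G2) ✓
  (0,7) → (φ(0),φ(7)) = (4,5) ∈ E(G2) ✓
  (1,2) → (φ(1),φ(2)) = (3,7) ∈ E(G2) ✓
  (1,3) → (φ(1),φ(3)) = (2,3) ∈ E(G2) ✓
  (1,4) → (φ(1),φ(4)) = (0,3) ∈ E(G2) ✓
  (1,5) → (φ(1),φ(5)) = (1,3) ∈ E(G2) ✓
  (1,7) → (φ(1),φ(7)) = (3,4) ∈ E(G2) ✓
  (2,3) → (φ(2),φ(3)) = (2,7) ∈ E(G2) ✓
  (2,7) → (φ(2),φ(7)) = (4,7) ∈ E(G2) ✓
  (3,4) → (φ(3),φ(4)) = (0,2) ∈ E(G2) ✓
  (3,5) → (φ(3),φ(5)) = (1,2) ∈ E(G2) ✓
  (3,6) → (φ(3),φ(6)) = (2,6) ∈ E(G2) ✓
  (3,7) → (φ(3),φ(7)) = (2,4) ∈ E(G2) ✓
  (4,5) → (φ(4),φ(5)) = (0,1) ∈ E(G2) ✓
  (4,6) → (φ(4),φ(6)) = (0,6) ∈ E(G2) ✓
  (4,7) → (φ(4),φ(7)) = (0,4) ∈ E(G2) ✓
All 16 edges of G1 map to edges of G2, and |E(G1)| = |E(G2)| = 16, so φ is a bijection on edges as well as vertices. Hence G1 ≅ G2.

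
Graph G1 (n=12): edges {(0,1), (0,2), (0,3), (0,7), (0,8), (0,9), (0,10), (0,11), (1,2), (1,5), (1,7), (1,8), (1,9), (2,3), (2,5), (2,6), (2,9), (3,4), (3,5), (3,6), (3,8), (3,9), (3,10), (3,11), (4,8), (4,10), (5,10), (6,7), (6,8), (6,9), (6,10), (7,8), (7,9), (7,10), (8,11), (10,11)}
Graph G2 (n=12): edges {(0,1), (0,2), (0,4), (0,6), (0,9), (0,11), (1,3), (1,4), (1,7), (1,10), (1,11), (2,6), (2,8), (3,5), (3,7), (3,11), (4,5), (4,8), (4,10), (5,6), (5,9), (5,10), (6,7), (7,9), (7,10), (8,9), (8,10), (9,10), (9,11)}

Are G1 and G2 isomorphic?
No, not isomorphic

The graphs are NOT isomorphic.

Degrees in G1: deg(0)=8, deg(1)=6, deg(2)=6, deg(3)=9, deg(4)=3, deg(5)=4, deg(6)=6, deg(7)=6, deg(8)=7, deg(9)=6, deg(10)=7, deg(11)=4.
Sorted degree sequence of G1: [9, 8, 7, 7, 6, 6, 6, 6, 6, 4, 4, 3].
Degrees in G2: deg(0)=6, deg(1)=6, deg(2)=3, deg(3)=4, deg(4)=5, deg(5)=5, deg(6)=4, deg(7)=5, deg(8)=4, deg(9)=6, deg(10)=6, deg(11)=4.
Sorted degree sequence of G2: [6, 6, 6, 6, 5, 5, 5, 4, 4, 4, 4, 3].
The (sorted) degree sequence is an isomorphism invariant, so since G1 and G2 have different degree sequences they cannot be isomorphic.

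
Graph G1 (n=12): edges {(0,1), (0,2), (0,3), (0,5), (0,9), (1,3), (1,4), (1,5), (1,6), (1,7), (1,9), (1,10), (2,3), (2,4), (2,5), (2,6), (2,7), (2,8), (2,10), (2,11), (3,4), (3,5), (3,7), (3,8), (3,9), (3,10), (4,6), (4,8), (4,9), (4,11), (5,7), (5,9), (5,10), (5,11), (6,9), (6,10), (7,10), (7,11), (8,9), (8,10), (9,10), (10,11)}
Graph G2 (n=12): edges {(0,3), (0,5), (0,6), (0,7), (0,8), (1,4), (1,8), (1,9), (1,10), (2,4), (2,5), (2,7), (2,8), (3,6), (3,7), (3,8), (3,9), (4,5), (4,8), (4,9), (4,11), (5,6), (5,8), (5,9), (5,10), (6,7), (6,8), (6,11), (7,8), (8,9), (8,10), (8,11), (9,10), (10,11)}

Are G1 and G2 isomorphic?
No, not isomorphic

The graphs are NOT isomorphic.

Degrees in G1: deg(0)=5, deg(1)=8, deg(2)=9, deg(3)=9, deg(4)=7, deg(5)=8, deg(6)=5, deg(7)=6, deg(8)=5, deg(9)=8, deg(10)=9, deg(11)=5.
Sorted degree sequence of G1: [9, 9, 9, 8, 8, 8, 7, 6, 5, 5, 5, 5].
Degrees in G2: deg(0)=5, deg(1)=4, deg(2)=4, deg(3)=5, deg(4)=6, deg(5)=7, deg(6)=6, deg(7)=5, deg(8)=11, deg(9)=6, deg(10)=5, deg(11)=4.
Sorted degree sequence of G2: [11, 7, 6, 6, 6, 5, 5, 5, 5, 4, 4, 4].
The (sorted) degree sequence is an isomorphism invariant, so since G1 and G2 have different degree sequences they cannot be isomorphic.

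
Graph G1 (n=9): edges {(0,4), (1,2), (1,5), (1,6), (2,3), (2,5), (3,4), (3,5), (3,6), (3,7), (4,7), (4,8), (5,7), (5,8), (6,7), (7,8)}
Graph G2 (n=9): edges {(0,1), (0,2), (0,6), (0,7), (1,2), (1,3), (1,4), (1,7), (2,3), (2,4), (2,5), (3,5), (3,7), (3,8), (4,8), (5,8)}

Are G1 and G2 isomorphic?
Yes, isomorphic

The graphs are isomorphic.
One valid mapping φ: V(G1) → V(G2): 0→6, 1→8, 2→5, 3→2, 4→0, 5→3, 6→4, 7→1, 8→7

Verify φ preserves adjacency — for each edge of G1, its image is an edge of G2:
  (0,4) → (φ(0),φ(4)) = (0,6) ∈ E(G2) ✓
  (1,2) → (φ(1),φ(2)) = (5,8) ∈ E(G2) ✓
  (1,5) → (φ(1),φ(5)) = (3,8) ∈ E(G2) ✓
  (1,6) → (φ(1),φ(6)) = (4,8) ∈ E(G2) ✓
  (2,3) → (φ(2),φ(3)) = (2,5) ∈ E(G2) ✓
  (2,5) → (φ(2),φ(5)) = (3,5) ∈ E(G2) ✓
  (3,4) → (φ(3),φ(4)) = (0,2) ∈ E(G2) ✓
  (3,5) → (φ(3),φ(5)) = (2,3) ∈ E(G2) ✓
  (3,6) → (φ(3),φ(6)) = (2,4) ∈ E(G2) ✓
  (3,7) → (φ(3),φ(7)) = (1,2) ∈ E(G2) ✓
  (4,7) → (φ(4),φ(7)) = (0,1) ∈ E(G2) ✓
  (4,8) → (φ(4),φ(8)) = (0,7) ∈ E(G2) ✓
  (5,7) → (φ(5),φ(7)) = (1,3) ∈ E(G2) ✓
  (5,8) → (φ(5),φ(8)) = (3,7) ∈ E(G2) ✓
  (6,7) → (φ(6),φ(7)) = (1,4) ∈ E(G2) ✓
  (7,8) → (φ(7),φ(8)) = (1,7) ∈ E(G2) ✓
All 16 edges of G1 map to edges of G2, and |E(G1)| = |E(G2)| = 16, so φ is a bijection on edges as well as vertices. Hence G1 ≅ G2.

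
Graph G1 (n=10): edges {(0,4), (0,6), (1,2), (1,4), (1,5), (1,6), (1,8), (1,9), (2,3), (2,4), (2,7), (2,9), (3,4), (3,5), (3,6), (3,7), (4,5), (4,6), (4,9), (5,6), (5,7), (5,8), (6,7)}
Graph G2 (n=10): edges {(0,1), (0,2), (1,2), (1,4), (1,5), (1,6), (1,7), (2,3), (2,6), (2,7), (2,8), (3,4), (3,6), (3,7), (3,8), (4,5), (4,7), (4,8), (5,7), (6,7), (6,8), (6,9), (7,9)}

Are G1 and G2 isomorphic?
Yes, isomorphic

The graphs are isomorphic.
One valid mapping φ: V(G1) → V(G2): 0→9, 1→1, 2→4, 3→3, 4→7, 5→2, 6→6, 7→8, 8→0, 9→5

Verify φ preserves adjacency — for each edge of G1, its image is an edge of G2:
  (0,4) → (φ(0),φ(4)) = (7,9) ∈ E(G2) ✓
  (0,6) → (φ(0),φ(6)) = (6,9) ∈ E(G2) ✓
  (1,2) → (φ(1),φ(2)) = (1,4) ∈ E(G2) ✓
  (1,4) → (φ(1),φ(4)) = (1,7) ∈ E(G2) ✓
  (1,5) → (φ(1),φ(5)) = (1,2) ∈ E(G2) ✓
  (1,6) → (φ(1),φ(6)) = (1,6) ∈ E(G2) ✓
  (1,8) → (φ(1),φ(8)) = (0,1) ∈ E(G2) ✓
  (1,9) → (φ(1),φ(9)) = (1,5) ∈ E(G2) ✓
  (2,3) → (φ(2),φ(3)) = (3,4) ∈ E(G2) ✓
  (2,4) → (φ(2),φ(4)) = (4,7) ∈ E(G2) ✓
  (2,7) → (φ(2),φ(7)) = (4,8) ∈ E(G2) ✓
  (2,9) → (φ(2),φ(9)) = (4,5) ∈ E(G2) ✓
  (3,4) → (φ(3),φ(4)) = (3,7) ∈ E(G2) ✓
  (3,5) → (φ(3),φ(5)) = (2,3) ∈ E(G2) ✓
  (3,6) → (φ(3),φ(6)) = (3,6) ∈ E(G2) ✓
  (3,7) → (φ(3),φ(7)) = (3,8) ∈ E(G2) ✓
  (4,5) → (φ(4),φ(5)) = (2,7) ∈ E(G2) ✓
  (4,6) → (φ(4),φ(6)) = (6,7) ∈ E(G2) ✓
  (4,9) → (φ(4),φ(9)) = (5,7) ∈ E(G2) ✓
  (5,6) → (φ(5),φ(6)) = (2,6) ∈ E(G2) ✓
  (5,7) → (φ(5),φ(7)) = (2,8) ∈ E(G2) ✓
  (5,8) → (φ(5),φ(8)) = (0,2) ∈ E(G2) ✓
  (6,7) → (φ(6),φ(7)) = (6,8) ∈ E(G2) ✓
All 23 edges of G1 map to edges of G2, and |E(G1)| = |E(G2)| = 23, so φ is a bijection on edges as well as vertices. Hence G1 ≅ G2.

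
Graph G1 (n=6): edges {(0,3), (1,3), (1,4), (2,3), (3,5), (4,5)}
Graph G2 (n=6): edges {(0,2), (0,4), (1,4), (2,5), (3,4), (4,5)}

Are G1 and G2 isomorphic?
Yes, isomorphic

The graphs are isomorphic.
One valid mapping φ: V(G1) → V(G2): 0→3, 1→5, 2→1, 3→4, 4→2, 5→0

Verify φ preserves adjacency — for each edge of G1, its image is an edge of G2:
  (0,3) → (φ(0),φ(3)) = (3,4) ∈ E(G2) ✓
  (1,3) → (φ(1),φ(3)) = (4,5) ∈ E(G2) ✓
  (1,4) → (φ(1),φ(4)) = (2,5) ∈ E(G2) ✓
  (2,3) → (φ(2),φ(3)) = (1,4) ∈ E(G2) ✓
  (3,5) → (φ(3),φ(5)) = (0,4) ∈ E(G2) ✓
  (4,5) → (φ(4),φ(5)) = (0,2) ∈ E(G2) ✓
All 6 edges of G1 map to edges of G2, and |E(G1)| = |E(G2)| = 6, so φ is a bijection on edges as well as vertices. Hence G1 ≅ G2.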